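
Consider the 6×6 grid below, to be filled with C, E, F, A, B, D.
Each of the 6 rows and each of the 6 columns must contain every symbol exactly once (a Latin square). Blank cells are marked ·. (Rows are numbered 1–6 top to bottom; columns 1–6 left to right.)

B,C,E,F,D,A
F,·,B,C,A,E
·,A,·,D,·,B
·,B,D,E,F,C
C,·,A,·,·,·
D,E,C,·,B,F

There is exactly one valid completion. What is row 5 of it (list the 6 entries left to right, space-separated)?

Row 5, column 4: row 5 has {C, A} and column 4 has {C, E, F, D}, leaving only B.
Row 5, column 5: row 5 has {C, A, B} and column 5 has {F, A, B, D}, leaving only E.
Row 5, column 6: row 5 has {C, E, A, B} and column 6 has {C, E, F, A, B}, leaving only D.
Row 5, column 2: row 5 has {C, E, A, B, D} and column 2 has {C, E, A, B}, leaving only F.
So row 5 reads: C F A B E D.

C F A B E D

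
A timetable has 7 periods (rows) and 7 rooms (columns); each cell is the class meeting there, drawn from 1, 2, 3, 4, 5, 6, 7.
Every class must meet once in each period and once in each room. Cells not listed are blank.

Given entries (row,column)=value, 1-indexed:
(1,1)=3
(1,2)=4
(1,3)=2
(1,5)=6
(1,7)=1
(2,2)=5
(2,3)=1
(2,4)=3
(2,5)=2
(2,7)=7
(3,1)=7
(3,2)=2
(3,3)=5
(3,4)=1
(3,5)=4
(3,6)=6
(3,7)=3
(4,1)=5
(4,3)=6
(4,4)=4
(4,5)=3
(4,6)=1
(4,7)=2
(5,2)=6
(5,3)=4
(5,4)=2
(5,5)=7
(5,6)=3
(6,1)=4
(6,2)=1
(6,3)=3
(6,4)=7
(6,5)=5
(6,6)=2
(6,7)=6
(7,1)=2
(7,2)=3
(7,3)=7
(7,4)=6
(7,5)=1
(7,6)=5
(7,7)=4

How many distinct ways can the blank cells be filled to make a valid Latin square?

1

Period 1, room 4: eliminating its period and room leaves {5}.
Period 1, room 6: eliminating its period and room leaves {7}.
Period 2, room 1: eliminating its period and room leaves {6}.
Period 2, room 6: eliminating its period and room leaves {4}.
Period 4, room 2: eliminating its period and room leaves {7}.
Period 5, room 1: eliminating its period and room leaves {1}.
Period 5, room 7: eliminating its period and room leaves {5}.
Only one assignment across all blanks avoids any period or room repeat, giving 1 completion.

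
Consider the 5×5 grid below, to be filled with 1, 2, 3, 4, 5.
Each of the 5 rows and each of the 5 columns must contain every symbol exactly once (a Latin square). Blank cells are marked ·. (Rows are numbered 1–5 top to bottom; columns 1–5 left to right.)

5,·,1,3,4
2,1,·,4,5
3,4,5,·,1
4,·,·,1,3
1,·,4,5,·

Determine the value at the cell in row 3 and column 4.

Row 3 already has {1, 3, 4, 5} and column 4 already has {1, 3, 4, 5}, so row 3, column 4 must be 2.

2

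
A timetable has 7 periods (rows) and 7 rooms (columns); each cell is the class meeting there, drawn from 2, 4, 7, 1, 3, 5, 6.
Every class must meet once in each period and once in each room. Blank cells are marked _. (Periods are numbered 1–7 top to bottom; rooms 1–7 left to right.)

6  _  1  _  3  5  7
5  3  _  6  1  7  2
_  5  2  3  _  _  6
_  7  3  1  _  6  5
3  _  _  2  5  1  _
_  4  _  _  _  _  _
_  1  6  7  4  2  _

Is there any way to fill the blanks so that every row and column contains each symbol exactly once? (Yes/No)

No

Period 7, room 1: period 7 together with room 1 already contain {2, 4, 7, 1, 3, 5, 6} — every symbol — so nothing can go there. The grid has no valid completion.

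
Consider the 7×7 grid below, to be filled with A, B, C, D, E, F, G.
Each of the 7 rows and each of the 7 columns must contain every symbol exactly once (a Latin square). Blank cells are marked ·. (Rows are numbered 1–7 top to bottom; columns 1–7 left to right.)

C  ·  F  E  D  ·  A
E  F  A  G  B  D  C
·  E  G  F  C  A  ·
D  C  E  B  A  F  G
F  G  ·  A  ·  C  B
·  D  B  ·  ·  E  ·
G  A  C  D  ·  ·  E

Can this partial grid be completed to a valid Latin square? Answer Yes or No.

Yes

No row or column among the givens repeats a symbol, and propagating forced cells runs into no contradiction.
One valid completion exists (for instance, C B F E D G A / E F A G B D C / B E G F C A D / D C E B A F G / F G D A E C B / A D B C G E F / G A C D F B E).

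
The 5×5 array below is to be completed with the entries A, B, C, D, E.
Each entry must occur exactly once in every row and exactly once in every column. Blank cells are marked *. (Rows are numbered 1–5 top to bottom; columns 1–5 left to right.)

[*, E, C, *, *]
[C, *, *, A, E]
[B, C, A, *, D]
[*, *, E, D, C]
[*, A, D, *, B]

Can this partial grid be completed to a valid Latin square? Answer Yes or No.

No row or column among the givens repeats a symbol, and propagating forced cells runs into no contradiction.
One valid completion exists (for instance, D E C B A / C D B A E / B C A E D / A B E D C / E A D C B).

Yes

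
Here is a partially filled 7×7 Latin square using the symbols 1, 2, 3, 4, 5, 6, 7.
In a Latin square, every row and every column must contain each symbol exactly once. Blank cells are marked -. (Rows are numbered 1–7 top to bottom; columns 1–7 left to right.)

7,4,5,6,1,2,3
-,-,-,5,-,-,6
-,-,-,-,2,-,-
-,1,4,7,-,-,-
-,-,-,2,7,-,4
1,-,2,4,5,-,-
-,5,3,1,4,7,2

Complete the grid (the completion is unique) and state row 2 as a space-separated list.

4 2 7 5 3 1 6

Row 2, column 5: row 2 has {5, 6} and column 5 has {1, 2, 4, 5, 7}, leaving only 3.
Row 3, column 4: row 3 has {2} and column 4 has {1, 2, 4, 5, 6, 7}, leaving only 3.
Row 4, column 5: row 4 has {1, 4, 7} and column 5 has {1, 2, 3, 4, 5, 7}, leaving only 6.
Row 4, column 7: row 4 has {1, 4, 6, 7} and column 7 has {2, 3, 4, 6}, leaving only 5.
Row 4, column 6: row 4 has {1, 4, 5, 6, 7} and column 6 has {2, 7}, leaving only 3.
Row 4, column 1: row 4 has {1, 3, 4, 5, 6, 7} and column 1 has {1, 7}, leaving only 2.
Row 2, column 1: row 2 has {3, 5, 6} and column 1 has {1, 2, 7}, leaving only 4.
Row 2, column 6: row 2 has {3, 4, 5, 6} and column 6 has {2, 3, 7}, leaving only 1.
Row 2, column 3: row 2 has {1, 3, 4, 5, 6} and column 3 has {2, 3, 4, 5}, leaving only 7.
Row 2, column 2: row 2 has {1, 3, 4, 5, 6, 7} and column 2 has {1, 4, 5}, leaving only 2.
So row 2 reads: 4 2 7 5 3 1 6.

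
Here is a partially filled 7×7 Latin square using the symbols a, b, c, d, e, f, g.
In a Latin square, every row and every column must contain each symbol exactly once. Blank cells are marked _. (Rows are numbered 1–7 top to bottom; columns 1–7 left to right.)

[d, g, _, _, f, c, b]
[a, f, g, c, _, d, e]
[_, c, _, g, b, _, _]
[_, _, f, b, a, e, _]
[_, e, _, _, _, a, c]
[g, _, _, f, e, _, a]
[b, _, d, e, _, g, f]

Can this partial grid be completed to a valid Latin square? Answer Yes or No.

No

Row 2, column 5: row 2 together with column 5 already contain {a, b, c, d, e, f, g} — every symbol — so nothing can go there. The grid has no valid completion.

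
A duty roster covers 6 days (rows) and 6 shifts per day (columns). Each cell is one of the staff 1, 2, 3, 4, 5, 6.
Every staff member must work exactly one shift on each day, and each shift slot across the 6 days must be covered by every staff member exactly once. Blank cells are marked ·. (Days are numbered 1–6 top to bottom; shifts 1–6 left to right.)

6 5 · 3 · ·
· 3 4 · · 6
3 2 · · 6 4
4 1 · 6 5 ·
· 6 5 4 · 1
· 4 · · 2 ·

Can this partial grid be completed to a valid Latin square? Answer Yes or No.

No

Day 1, shift 6: day 1 has {3, 5, 6} and shift 6 has {1, 4, 6}, so it must be 2.
Day 1, shift 3: day 1 has {2, 3, 5, 6} and shift 3 has {4, 5}, so it must be 1.
Now day 3, shift 3: day 3 together with shift 3 already contain {1, 2, 3, 4, 5, 6} — every symbol — so nothing can go there. The grid has no valid completion.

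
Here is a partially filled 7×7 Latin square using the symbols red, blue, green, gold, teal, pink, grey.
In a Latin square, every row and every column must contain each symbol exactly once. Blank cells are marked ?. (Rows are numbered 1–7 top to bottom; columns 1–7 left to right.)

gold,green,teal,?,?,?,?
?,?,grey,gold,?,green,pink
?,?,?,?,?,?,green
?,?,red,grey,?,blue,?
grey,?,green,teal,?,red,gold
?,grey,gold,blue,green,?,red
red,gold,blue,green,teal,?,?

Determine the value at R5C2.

blue

Row 3, column 3: row 3 has {green} and column 3 has {red, blue, green, gold, teal, grey}, leaving only pink.
Row 3, column 4: row 3 has {green, pink} and column 4 has {blue, green, gold, teal, grey}, leaving only red.
Row 1, column 4: row 1 has {green, gold, teal} and column 4 has {red, blue, green, gold, teal, grey}, leaving only pink.
Row 1, column 6: row 1 has {green, gold, teal, pink} and column 6 has {red, blue, green}, leaving only grey.
Row 1, column 7: row 1 has {green, gold, teal, pink, grey} and column 7 has {red, green, gold, pink}, leaving only blue.
Row 1, column 5: row 1 has {blue, green, gold, teal, pink, grey} and column 5 has {green, teal}, leaving only red.
Row 2, column 5: row 2 has {green, gold, pink, grey} and column 5 has {red, green, teal}, leaving only blue.
Row 2, column 1: row 2 has {blue, green, gold, pink, grey} and column 1 has {red, gold, grey}, leaving only teal.
Row 2, column 2: row 2 has {blue, green, gold, teal, pink, grey} and column 2 has {green, gold, grey}, leaving only red.
Row 3, column 1: row 3 has {red, green, pink} and column 1 has {red, gold, teal, grey}, leaving only blue.
Row 3, column 2: row 3 has {red, blue, green, pink} and column 2 has {red, green, gold, grey}, leaving only teal.
Row 3, column 6: row 3 has {red, blue, green, teal, pink} and column 6 has {red, blue, green, grey}, leaving only gold.
Row 3, column 5: row 3 has {red, blue, green, gold, teal, pink} and column 5 has {red, blue, green, teal}, leaving only grey.
Row 4, column 2: row 4 has {red, blue, grey} and column 2 has {red, green, gold, teal, grey}, leaving only pink.
Row 5 already has {red, green, gold, teal, grey} and column 2 already has {red, green, gold, teal, pink, grey}, so row 5, column 2 must be blue.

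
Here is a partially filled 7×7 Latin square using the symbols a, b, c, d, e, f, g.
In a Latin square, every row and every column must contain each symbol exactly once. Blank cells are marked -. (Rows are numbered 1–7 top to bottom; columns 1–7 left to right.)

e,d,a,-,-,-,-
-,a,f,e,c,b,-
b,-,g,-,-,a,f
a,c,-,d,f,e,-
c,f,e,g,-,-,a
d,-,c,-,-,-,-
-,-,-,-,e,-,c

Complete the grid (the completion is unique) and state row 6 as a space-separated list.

d g c b a f e

Row 2, column 1: row 2 has {a, b, c, e, f} and column 1 has {a, b, c, d, e}, leaving only g.
Row 2, column 7: row 2 has {a, b, c, e, f, g} and column 7 has {a, c, f}, leaving only d.
Row 3, column 2: row 3 has {a, b, f, g} and column 2 has {a, c, d, f}, leaving only e.
Row 3, column 4: row 3 has {a, b, e, f, g} and column 4 has {d, e, g}, leaving only c.
Row 3, column 5: row 3 has {a, b, c, e, f, g} and column 5 has {c, e, f}, leaving only d.
Row 4, column 3: row 4 has {a, c, d, e, f} and column 3 has {a, c, e, f, g}, leaving only b.
Row 4, column 7: row 4 has {a, b, c, d, e, f} and column 7 has {a, c, d, f}, leaving only g.
Row 1, column 7: row 1 has {a, d, e} and column 7 has {a, c, d, f, g}, leaving only b.
Row 6, column 7: row 6 has {c, d} and column 7 has {a, b, c, d, f, g}, leaving only e.
Row 1, column 4: row 1 has {a, b, d, e} and column 4 has {c, d, e, g}, leaving only f.
Row 1, column 5: row 1 has {a, b, d, e, f} and column 5 has {c, d, e, f}, leaving only g.
Row 1, column 6: row 1 has {a, b, d, e, f, g} and column 6 has {a, b, e}, leaving only c.
Row 5, column 5: row 5 has {a, c, e, f, g} and column 5 has {c, d, e, f, g}, leaving only b.
Row 6, column 5: row 6 has {c, d, e} and column 5 has {b, c, d, e, f, g}, leaving only a.
Row 6, column 4: row 6 has {a, c, d, e} and column 4 has {c, d, e, f, g}, leaving only b.
Row 6, column 2: row 6 has {a, b, c, d, e} and column 2 has {a, c, d, e, f}, leaving only g.
Row 6, column 6: row 6 has {a, b, c, d, e, g} and column 6 has {a, b, c, e}, leaving only f.
So row 6 reads: d g c b a f e.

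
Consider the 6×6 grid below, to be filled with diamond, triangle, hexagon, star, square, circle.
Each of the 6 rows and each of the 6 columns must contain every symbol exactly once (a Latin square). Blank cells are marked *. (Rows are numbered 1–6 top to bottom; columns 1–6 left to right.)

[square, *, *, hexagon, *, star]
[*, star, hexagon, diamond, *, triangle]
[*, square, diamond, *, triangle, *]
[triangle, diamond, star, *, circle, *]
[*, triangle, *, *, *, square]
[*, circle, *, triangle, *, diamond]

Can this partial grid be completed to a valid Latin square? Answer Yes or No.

No

Row 1, column 2: row 1 together with column 2 already contain {diamond, triangle, hexagon, star, square, circle} — every symbol — so nothing can go there. The grid has no valid completion.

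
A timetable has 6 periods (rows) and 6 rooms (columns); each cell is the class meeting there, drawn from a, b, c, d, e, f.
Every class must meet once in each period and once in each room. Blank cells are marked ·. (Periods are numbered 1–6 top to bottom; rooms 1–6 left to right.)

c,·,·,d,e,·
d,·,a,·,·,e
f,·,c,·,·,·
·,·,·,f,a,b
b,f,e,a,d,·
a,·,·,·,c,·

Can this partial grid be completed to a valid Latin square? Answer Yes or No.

Yes

No period or room among the givens repeats a symbol, and propagating forced cells runs into no contradiction.
One valid completion exists (for instance, c a b d e f / d b a c f e / f d c e b a / e c d f a b / b f e a d c / a e f b c d).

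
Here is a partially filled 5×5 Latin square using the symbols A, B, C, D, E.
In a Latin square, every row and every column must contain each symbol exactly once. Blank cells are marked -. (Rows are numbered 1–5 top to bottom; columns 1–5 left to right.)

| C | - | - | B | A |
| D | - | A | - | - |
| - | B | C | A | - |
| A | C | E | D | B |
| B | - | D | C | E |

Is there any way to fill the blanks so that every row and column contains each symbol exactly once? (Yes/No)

No

Row 1, column 3: row 1 together with column 3 already contain {A, B, C, D, E} — every symbol — so nothing can go there. The grid has no valid completion.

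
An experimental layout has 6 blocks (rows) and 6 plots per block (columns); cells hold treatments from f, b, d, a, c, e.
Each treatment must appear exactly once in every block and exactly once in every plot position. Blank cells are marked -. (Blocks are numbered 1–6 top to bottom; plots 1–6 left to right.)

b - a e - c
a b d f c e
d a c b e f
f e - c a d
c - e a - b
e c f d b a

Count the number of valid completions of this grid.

2

Block 1, plot 2: eliminating its block and plot leaves {f, d}.
Block 1, plot 5: eliminating its block and plot leaves {f, d}.
Block 4, plot 3: eliminating its block and plot leaves {b}.
Block 5, plot 2: eliminating its block and plot leaves {f, d}.
Block 5, plot 5: eliminating its block and plot leaves {f, d}.
Enumerating the assignments across these blanks that avoid any block or plot repeat gives 2 completions.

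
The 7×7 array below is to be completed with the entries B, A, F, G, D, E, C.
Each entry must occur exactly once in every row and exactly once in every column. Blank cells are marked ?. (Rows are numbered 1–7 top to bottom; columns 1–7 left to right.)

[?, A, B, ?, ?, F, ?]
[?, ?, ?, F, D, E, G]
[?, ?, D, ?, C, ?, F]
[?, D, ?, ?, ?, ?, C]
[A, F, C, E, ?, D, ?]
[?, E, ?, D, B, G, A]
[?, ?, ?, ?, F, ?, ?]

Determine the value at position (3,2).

G

Row 2, column 3: row 2 has {F, G, D, E} and column 3 has {B, D, C}, leaving only A.
Row 5, column 5: row 5 has {A, F, D, E, C} and column 5 has {B, F, D, C}, leaving only G.
Row 1, column 5: row 1 has {B, A, F} and column 5 has {B, F, G, D, C}, leaving only E.
Row 1, column 7: row 1 has {B, A, F, E} and column 7 has {A, F, G, C}, leaving only D.
Row 4, column 5: row 4 has {D, C} and column 5 has {B, F, G, D, E, C}, leaving only A.
Row 4, column 6: row 4 has {A, D, C} and column 6 has {F, G, D, E}, leaving only B.
Row 3, column 6: row 3 has {F, D, C} and column 6 has {B, F, G, D, E}, leaving only A.
Row 4, column 4: row 4 has {B, A, D, C} and column 4 has {F, D, E}, leaving only G.
Row 1, column 4: row 1 has {B, A, F, D, E} and column 4 has {F, G, D, E}, leaving only C.
Row 1, column 1: row 1 has {B, A, F, D, E, C} and column 1 has {A}, leaving only G.
Row 3, column 4: row 3 has {A, F, D, C} and column 4 has {F, G, D, E, C}, leaving only B.
Row 3 already has {B, A, F, D, C} and column 2 already has {A, F, D, E}, so row 3, column 2 must be G.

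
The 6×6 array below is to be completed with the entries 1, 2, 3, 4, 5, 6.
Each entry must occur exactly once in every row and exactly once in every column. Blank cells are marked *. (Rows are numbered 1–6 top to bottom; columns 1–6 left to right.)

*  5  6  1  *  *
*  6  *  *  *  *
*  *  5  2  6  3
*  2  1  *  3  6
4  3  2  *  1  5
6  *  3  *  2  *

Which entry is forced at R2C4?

Row 1, column 5: row 1 has {1, 5, 6} and column 5 has {1, 2, 3, 6}, leaving only 4.
Row 1, column 6: row 1 has {1, 4, 5, 6} and column 6 has {3, 5, 6}, leaving only 2.
Row 1, column 1: row 1 has {1, 2, 4, 5, 6} and column 1 has {4, 6}, leaving only 3.
Row 2, column 3: row 2 has {6} and column 3 has {1, 2, 3, 5, 6}, leaving only 4.
Row 2, column 5: row 2 has {4, 6} and column 5 has {1, 2, 3, 4, 6}, leaving only 5.
Row 2 already has {4, 5, 6} and column 4 already has {1, 2}, so row 2, column 4 must be 3.

3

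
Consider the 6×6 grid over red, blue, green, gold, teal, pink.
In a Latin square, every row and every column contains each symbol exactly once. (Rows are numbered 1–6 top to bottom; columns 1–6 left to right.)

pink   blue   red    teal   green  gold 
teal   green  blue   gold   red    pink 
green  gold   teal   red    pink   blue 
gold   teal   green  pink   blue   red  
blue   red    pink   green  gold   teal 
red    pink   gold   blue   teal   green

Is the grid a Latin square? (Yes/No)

Yes

Each row is a permutation of the 6 symbols, and so is each column.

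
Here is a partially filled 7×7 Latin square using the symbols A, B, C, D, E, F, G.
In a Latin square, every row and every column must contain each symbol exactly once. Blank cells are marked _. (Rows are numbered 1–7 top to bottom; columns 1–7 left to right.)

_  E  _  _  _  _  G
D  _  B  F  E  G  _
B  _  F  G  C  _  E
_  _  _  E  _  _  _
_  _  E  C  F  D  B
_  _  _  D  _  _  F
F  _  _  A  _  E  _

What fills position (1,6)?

Row 1, column 4: row 1 has {E, G} and column 4 has {A, C, D, E, F, G}, leaving only B.
Row 3, column 6: row 3 has {B, C, E, F, G} and column 6 has {D, E, G}, leaving only A.
Row 3, column 2: row 3 has {A, B, C, E, F, G} and column 2 has {E}, leaving only D.
Row 1, column 6 is narrowed to {C, F}.
If it were C, then row 1, column 5 would be left with no valid symbol.
So row 1, column 6 must be F.

F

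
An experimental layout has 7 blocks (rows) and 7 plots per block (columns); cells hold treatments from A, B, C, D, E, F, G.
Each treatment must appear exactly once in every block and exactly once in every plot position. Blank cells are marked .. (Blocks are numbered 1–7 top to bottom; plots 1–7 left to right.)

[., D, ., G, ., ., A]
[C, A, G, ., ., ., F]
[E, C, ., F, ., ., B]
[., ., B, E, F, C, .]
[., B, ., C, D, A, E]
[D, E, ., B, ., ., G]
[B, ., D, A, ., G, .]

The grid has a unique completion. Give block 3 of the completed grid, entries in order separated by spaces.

Block 3, plot 3: block 3 has {B, C, E, F} and plot 3 has {B, D, G}, leaving only A.
Block 3, plot 5: block 3 has {A, B, C, E, F} and plot 5 has {D, F}, leaving only G.
Block 3, plot 6: block 3 has {A, B, C, E, F, G} and plot 6 has {A, C, G}, leaving only D.
So block 3 reads: E C A F G D B.

E C A F G D B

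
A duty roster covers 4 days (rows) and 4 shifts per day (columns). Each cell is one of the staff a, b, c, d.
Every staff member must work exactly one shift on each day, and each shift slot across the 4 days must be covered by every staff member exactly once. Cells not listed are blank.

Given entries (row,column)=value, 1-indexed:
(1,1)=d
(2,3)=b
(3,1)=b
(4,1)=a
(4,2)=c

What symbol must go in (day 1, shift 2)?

Day 2, shift 1: day 2 has {b} and shift 1 has {a, b, d}, leaving only c.
Day 4, shift 3: day 4 has {a, c} and shift 3 has {b}, leaving only d.
Day 4, shift 4: day 4 has {a, c, d} and shift 4 has {}, leaving only b.
Day 1, shift 2 is narrowed to {a, b}.
If it were a, then day 1, shift 4 would be left with no valid symbol.
So day 1, shift 2 must be b.

b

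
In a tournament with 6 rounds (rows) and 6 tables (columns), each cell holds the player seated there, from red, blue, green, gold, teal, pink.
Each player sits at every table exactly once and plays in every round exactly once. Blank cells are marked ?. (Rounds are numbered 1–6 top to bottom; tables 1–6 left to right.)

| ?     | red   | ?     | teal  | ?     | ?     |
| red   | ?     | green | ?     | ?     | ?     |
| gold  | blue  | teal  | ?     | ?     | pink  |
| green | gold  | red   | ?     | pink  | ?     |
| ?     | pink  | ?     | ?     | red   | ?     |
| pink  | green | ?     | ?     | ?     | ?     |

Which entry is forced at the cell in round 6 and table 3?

Round 1, table 1: round 1 has {red, teal} and table 1 has {red, green, gold, pink}, leaving only blue.
Round 2, table 2: round 2 has {red, green} and table 2 has {red, blue, green, gold, pink}, leaving only teal.
Round 3, table 5: round 3 has {blue, gold, teal, pink} and table 5 has {red, pink}, leaving only green.
Round 1, table 5: round 1 has {red, blue, teal} and table 5 has {red, green, pink}, leaving only gold.
Round 1, table 3: round 1 has {red, blue, gold, teal} and table 3 has {red, green, teal}, leaving only pink.
Round 1, table 6: round 1 has {red, blue, gold, teal, pink} and table 6 has {pink}, leaving only green.
Round 2, table 5: round 2 has {red, green, teal} and table 5 has {red, green, gold, pink}, leaving only blue.
Round 2, table 6: round 2 has {red, blue, green, teal} and table 6 has {green, pink}, leaving only gold.
Round 2, table 4: round 2 has {red, blue, green, gold, teal} and table 4 has {teal}, leaving only pink.
Round 3, table 4: round 3 has {blue, green, gold, teal, pink} and table 4 has {teal, pink}, leaving only red.
Round 4, table 4: round 4 has {red, green, gold, pink} and table 4 has {red, teal, pink}, leaving only blue.
Round 4, table 6: round 4 has {red, blue, green, gold, pink} and table 6 has {green, gold, pink}, leaving only teal.
Round 5, table 1: round 5 has {red, pink} and table 1 has {red, blue, green, gold, pink}, leaving only teal.
Round 5, table 6: round 5 has {red, teal, pink} and table 6 has {green, gold, teal, pink}, leaving only blue.
Round 5, table 3: round 5 has {red, blue, teal, pink} and table 3 has {red, green, teal, pink}, leaving only gold.
Round 6 already has {green, pink} and table 3 already has {red, green, gold, teal, pink}, so round 6, table 3 must be blue.

blue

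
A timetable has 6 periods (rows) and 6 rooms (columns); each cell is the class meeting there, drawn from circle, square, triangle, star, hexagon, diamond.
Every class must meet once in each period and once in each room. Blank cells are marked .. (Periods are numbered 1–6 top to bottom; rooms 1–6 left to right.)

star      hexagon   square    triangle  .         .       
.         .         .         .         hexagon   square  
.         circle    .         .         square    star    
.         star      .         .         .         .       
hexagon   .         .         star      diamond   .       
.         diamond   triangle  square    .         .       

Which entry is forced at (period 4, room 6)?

Period 1, room 5: period 1 has {square, triangle, star, hexagon} and room 5 has {square, hexagon, diamond}, leaving only circle.
Period 1, room 6: period 1 has {circle, square, triangle, star, hexagon} and room 6 has {square, star}, leaving only diamond.
Period 2, room 2: period 2 has {square, hexagon} and room 2 has {circle, star, hexagon, diamond}, leaving only triangle.
Period 4, room 5: period 4 has {star} and room 5 has {circle, square, hexagon, diamond}, leaving only triangle.
Period 5, room 2: period 5 has {star, hexagon, diamond} and room 2 has {circle, triangle, star, hexagon, diamond}, leaving only square.
Period 5, room 3: period 5 has {square, star, hexagon, diamond} and room 3 has {square, triangle}, leaving only circle.
Period 5, room 6: period 5 has {circle, square, star, hexagon, diamond} and room 6 has {square, star, diamond}, leaving only triangle.
Period 6, room 1: period 6 has {square, triangle, diamond} and room 1 has {star, hexagon}, leaving only circle.
Period 2, room 1: period 2 has {square, triangle, hexagon} and room 1 has {circle, star, hexagon}, leaving only diamond.
Period 2, room 3: period 2 has {square, triangle, hexagon, diamond} and room 3 has {circle, square, triangle}, leaving only star.
Period 2, room 4: period 2 has {square, triangle, star, hexagon, diamond} and room 4 has {square, triangle, star}, leaving only circle.
Period 3, room 1: period 3 has {circle, square, star} and room 1 has {circle, star, hexagon, diamond}, leaving only triangle.
Period 4, room 1: period 4 has {triangle, star} and room 1 has {circle, triangle, star, hexagon, diamond}, leaving only square.
Period 6, room 5: period 6 has {circle, square, triangle, diamond} and room 5 has {circle, square, triangle, hexagon, diamond}, leaving only star.
Period 6, room 6: period 6 has {circle, square, triangle, star, diamond} and room 6 has {square, triangle, star, diamond}, leaving only hexagon.
Period 4 already has {square, triangle, star} and room 6 already has {square, triangle, star, hexagon, diamond}, so period 4, room 6 must be circle.

circle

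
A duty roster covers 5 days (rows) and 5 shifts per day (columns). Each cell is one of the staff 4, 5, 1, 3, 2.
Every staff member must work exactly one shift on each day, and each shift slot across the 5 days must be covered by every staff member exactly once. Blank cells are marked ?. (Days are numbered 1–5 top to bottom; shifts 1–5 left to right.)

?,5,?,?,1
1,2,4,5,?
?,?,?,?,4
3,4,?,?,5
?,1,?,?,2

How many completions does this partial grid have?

3

Day 1, shift 1: eliminating its day and shift leaves {4, 2}.
Day 1, shift 3: eliminating its day and shift leaves {3, 2}.
Day 1, shift 4: eliminating its day and shift leaves {4, 3, 2}.
Day 2, shift 5: eliminating its day and shift leaves {3}.
Day 3, shift 1: eliminating its day and shift leaves {5, 2}.
Day 3, shift 2: eliminating its day and shift leaves {3}.
Day 3, shift 3: eliminating its day and shift leaves {5, 1, 3, 2}.
Day 3, shift 4: eliminating its day and shift leaves {1, 3, 2}.
Day 4, shift 3: eliminating its day and shift leaves {1, 2}.
Day 4, shift 4: eliminating its day and shift leaves {1, 2}.
Day 5, shift 1: eliminating its day and shift leaves {4, 5}.
Day 5, shift 3: eliminating its day and shift leaves {5, 3}.
Day 5, shift 4: eliminating its day and shift leaves {4, 3}.
Enumerating the assignments across these blanks that avoid any day or shift repeat gives 3 completions.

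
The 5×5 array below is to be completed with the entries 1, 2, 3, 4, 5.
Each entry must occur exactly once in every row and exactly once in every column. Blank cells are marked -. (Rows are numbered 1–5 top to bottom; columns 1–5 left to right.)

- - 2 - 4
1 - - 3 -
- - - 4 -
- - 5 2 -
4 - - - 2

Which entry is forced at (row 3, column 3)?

Row 2, column 3: row 2 has {1, 3} and column 3 has {2, 5}, leaving only 4.
Row 2, column 5: row 2 has {1, 3, 4} and column 5 has {2, 4}, leaving only 5.
Row 2, column 2: row 2 has {1, 3, 4, 5} and column 2 has {}, leaving only 2.
Row 4, column 1: row 4 has {2, 5} and column 1 has {1, 4}, leaving only 3.
Row 1, column 1: row 1 has {2, 4} and column 1 has {1, 3, 4}, leaving only 5.
Row 1, column 4: row 1 has {2, 4, 5} and column 4 has {2, 3, 4}, leaving only 1.
Row 1, column 2: row 1 has {1, 2, 4, 5} and column 2 has {2}, leaving only 3.
Row 3, column 1: row 3 has {4} and column 1 has {1, 3, 4, 5}, leaving only 2.
Row 4, column 5: row 4 has {2, 3, 5} and column 5 has {2, 4, 5}, leaving only 1.
Row 3, column 5: row 3 has {2, 4} and column 5 has {1, 2, 4, 5}, leaving only 3.
Row 3 already has {2, 3, 4} and column 3 already has {2, 4, 5}, so row 3, column 3 must be 1.

1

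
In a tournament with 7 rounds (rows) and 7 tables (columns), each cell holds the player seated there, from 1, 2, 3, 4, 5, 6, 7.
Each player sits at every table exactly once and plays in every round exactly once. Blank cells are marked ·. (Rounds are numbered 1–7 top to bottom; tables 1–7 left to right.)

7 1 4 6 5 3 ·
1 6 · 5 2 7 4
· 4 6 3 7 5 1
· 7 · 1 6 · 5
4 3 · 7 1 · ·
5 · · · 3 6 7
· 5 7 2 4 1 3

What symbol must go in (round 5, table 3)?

5

Round 1, table 7: round 1 has {1, 3, 4, 5, 6, 7} and table 7 has {1, 3, 4, 5, 7}, leaving only 2.
Round 2, table 3: round 2 has {1, 2, 4, 5, 6, 7} and table 3 has {4, 6, 7}, leaving only 3.
Round 3, table 1: round 3 has {1, 3, 4, 5, 6, 7} and table 1 has {1, 4, 5, 7}, leaving only 2.
Round 4, table 1: round 4 has {1, 5, 6, 7} and table 1 has {1, 2, 4, 5, 7}, leaving only 3.
Round 4, table 3: round 4 has {1, 3, 5, 6, 7} and table 3 has {3, 4, 6, 7}, leaving only 2.
Round 5 already has {1, 3, 4, 7} and table 3 already has {2, 3, 4, 6, 7}, so round 5, table 3 must be 5.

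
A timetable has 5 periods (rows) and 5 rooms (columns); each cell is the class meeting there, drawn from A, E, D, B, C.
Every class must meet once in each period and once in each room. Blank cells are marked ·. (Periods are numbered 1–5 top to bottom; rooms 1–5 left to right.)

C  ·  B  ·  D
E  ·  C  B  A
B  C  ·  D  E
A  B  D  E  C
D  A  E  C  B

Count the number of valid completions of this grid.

1

Period 1, room 2: eliminating its period and room leaves {E}.
Period 1, room 4: eliminating its period and room leaves {A}.
Period 2, room 2: eliminating its period and room leaves {D}.
Period 3, room 3: eliminating its period and room leaves {A}.
Only one assignment across all blanks avoids any period or room repeat, giving 1 completion.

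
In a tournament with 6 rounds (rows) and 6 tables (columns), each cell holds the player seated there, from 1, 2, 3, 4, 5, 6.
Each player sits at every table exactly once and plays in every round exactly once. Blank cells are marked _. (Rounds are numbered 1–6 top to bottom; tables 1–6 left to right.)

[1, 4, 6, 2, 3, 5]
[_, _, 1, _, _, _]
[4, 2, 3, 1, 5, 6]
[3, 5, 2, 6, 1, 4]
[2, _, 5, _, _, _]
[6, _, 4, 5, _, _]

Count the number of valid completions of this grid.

3

Round 2, table 1: eliminating its round and table leaves {5}.
Round 2, table 2: eliminating its round and table leaves {3, 6}.
Round 2, table 4: eliminating its round and table leaves {3, 4}.
Round 2, table 5: eliminating its round and table leaves {2, 4, 6}.
Round 2, table 6: eliminating its round and table leaves {2, 3}.
Round 5, table 2: eliminating its round and table leaves {1, 3, 6}.
Round 5, table 4: eliminating its round and table leaves {3, 4}.
Round 5, table 5: eliminating its round and table leaves {4, 6}.
Round 5, table 6: eliminating its round and table leaves {1, 3}.
Round 6, table 2: eliminating its round and table leaves {1, 3}.
Round 6, table 5: eliminating its round and table leaves {2}.
Round 6, table 6: eliminating its round and table leaves {1, 2, 3}.
Enumerating the assignments across these blanks that avoid any round or table repeat gives 3 completions.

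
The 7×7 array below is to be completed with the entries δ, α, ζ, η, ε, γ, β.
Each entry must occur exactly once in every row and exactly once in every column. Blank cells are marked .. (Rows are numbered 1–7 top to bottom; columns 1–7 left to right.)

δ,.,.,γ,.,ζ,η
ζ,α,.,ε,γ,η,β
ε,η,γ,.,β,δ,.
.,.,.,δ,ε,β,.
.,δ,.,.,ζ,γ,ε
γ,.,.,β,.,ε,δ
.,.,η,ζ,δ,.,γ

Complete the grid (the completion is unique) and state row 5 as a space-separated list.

Row 1, column 5: row 1 has {δ, ζ, η, γ} and column 5 has {δ, ζ, ε, γ, β}, leaving only α.
Row 2, column 3: row 2 has {α, ζ, η, ε, γ, β} and column 3 has {η, γ}, leaving only δ.
Row 3, column 4: row 3 has {δ, η, ε, γ, β} and column 4 has {δ, ζ, ε, γ, β}, leaving only α.
Row 5, column 4: row 5 has {δ, ζ, ε, γ} and column 4 has {δ, α, ζ, ε, γ, β}, leaving only η.
Row 3, column 7: row 3 has {δ, α, η, ε, γ, β} and column 7 has {δ, η, ε, γ, β}, leaving only ζ.
Row 4, column 7: row 4 has {δ, ε, β} and column 7 has {δ, ζ, η, ε, γ, β}, leaving only α.
Row 4, column 1: row 4 has {δ, α, ε, β} and column 1 has {δ, ζ, ε, γ}, leaving only η.
Row 4, column 3: row 4 has {δ, α, η, ε, β} and column 3 has {δ, η, γ}, leaving only ζ.
Row 4, column 2: row 4 has {δ, α, ζ, η, ε, β} and column 2 has {δ, α, η}, leaving only γ.
Row 6, column 2: row 6 has {δ, ε, γ, β} and column 2 has {δ, α, η, γ}, leaving only ζ.
Row 6, column 3: row 6 has {δ, ζ, ε, γ, β} and column 3 has {δ, ζ, η, γ}, leaving only α.
Row 5, column 3: row 5 has {δ, ζ, η, ε, γ} and column 3 has {δ, α, ζ, η, γ}, leaving only β.
Row 5, column 1: row 5 has {δ, ζ, η, ε, γ, β} and column 1 has {δ, ζ, η, ε, γ}, leaving only α.
So row 5 reads: α δ β η ζ γ ε.

α δ β η ζ γ ε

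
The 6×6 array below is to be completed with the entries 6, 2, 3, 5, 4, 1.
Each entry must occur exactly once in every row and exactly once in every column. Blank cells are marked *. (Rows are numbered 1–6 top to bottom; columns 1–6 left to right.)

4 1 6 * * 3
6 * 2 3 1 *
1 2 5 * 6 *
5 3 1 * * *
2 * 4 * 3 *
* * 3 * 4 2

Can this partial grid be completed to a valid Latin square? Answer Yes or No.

No

Row 6, column 1: row 6 together with column 1 already contain {6, 2, 3, 5, 4, 1} — every symbol — so nothing can go there. The grid has no valid completion.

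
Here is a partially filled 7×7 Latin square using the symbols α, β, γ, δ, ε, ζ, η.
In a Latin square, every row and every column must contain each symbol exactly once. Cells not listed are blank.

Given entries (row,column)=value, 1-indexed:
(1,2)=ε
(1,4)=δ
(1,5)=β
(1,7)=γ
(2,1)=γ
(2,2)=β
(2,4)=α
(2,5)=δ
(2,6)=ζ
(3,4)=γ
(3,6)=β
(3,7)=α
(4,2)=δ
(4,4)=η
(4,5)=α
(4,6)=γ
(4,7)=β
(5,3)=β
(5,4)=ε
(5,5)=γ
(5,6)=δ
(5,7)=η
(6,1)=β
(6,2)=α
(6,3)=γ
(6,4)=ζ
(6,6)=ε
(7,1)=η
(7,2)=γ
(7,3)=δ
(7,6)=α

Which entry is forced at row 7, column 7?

ζ

Row 1, column 6: row 1 has {β, γ, δ, ε} and column 6 has {α, β, γ, δ, ε, ζ}, leaving only η.
Row 2, column 7: row 2 has {α, β, γ, δ, ζ} and column 7 has {α, β, γ, η}, leaving only ε.
Row 7 already has {α, γ, δ, η} and column 7 already has {α, β, γ, ε, η}, so row 7, column 7 must be ζ.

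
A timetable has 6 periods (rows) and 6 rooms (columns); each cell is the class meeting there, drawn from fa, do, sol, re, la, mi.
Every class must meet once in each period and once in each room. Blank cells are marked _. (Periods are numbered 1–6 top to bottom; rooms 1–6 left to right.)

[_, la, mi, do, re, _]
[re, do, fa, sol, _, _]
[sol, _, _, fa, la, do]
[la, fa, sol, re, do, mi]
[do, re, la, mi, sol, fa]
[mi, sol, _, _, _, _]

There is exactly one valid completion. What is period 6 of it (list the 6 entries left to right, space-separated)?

Period 6, room 4: period 6 has {sol, mi} and room 4 has {fa, do, sol, re, mi}, leaving only la.
Period 6, room 5: period 6 has {sol, la, mi} and room 5 has {do, sol, re, la}, leaving only fa.
Period 6, room 6: period 6 has {fa, sol, la, mi} and room 6 has {fa, do, mi}, leaving only re.
Period 6, room 3: period 6 has {fa, sol, re, la, mi} and room 3 has {fa, sol, la, mi}, leaving only do.
So period 6 reads: mi sol do la fa re.

mi sol do la fa re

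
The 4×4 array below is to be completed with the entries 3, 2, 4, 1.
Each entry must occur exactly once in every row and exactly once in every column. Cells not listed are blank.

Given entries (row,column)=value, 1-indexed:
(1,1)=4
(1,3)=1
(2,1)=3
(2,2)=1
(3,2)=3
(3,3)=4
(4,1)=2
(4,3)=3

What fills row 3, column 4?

2

Row 1, column 2: row 1 has {4, 1} and column 2 has {3, 1}, leaving only 2.
Row 1, column 4: row 1 has {2, 4, 1} and column 4 has {}, leaving only 3.
Row 2, column 3: row 2 has {3, 1} and column 3 has {3, 4, 1}, leaving only 2.
Row 2, column 4: row 2 has {3, 2, 1} and column 4 has {3}, leaving only 4.
Row 3, column 1: row 3 has {3, 4} and column 1 has {3, 2, 4}, leaving only 1.
Row 3 already has {3, 4, 1} and column 4 already has {3, 4}, so row 3, column 4 must be 2.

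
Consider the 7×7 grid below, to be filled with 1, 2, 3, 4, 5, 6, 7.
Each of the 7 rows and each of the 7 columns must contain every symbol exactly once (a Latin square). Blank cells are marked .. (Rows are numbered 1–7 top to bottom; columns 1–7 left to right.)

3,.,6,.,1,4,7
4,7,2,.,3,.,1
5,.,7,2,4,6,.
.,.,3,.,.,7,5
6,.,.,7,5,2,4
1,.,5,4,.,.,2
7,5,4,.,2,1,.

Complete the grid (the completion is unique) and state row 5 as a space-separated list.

6 3 1 7 5 2 4

Row 5, column 3: row 5 has {2, 4, 5, 6, 7} and column 3 has {2, 3, 4, 5, 6, 7}, leaving only 1.
Row 5, column 2: row 5 has {1, 2, 4, 5, 6, 7} and column 2 has {5, 7}, leaving only 3.
So row 5 reads: 6 3 1 7 5 2 4.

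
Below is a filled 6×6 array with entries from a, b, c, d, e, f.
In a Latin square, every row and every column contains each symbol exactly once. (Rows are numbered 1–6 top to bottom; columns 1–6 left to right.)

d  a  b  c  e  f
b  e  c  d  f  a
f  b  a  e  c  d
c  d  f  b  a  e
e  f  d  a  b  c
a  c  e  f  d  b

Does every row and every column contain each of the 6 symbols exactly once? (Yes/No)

Each row is a permutation of the 6 symbols, and so is each column.

Yes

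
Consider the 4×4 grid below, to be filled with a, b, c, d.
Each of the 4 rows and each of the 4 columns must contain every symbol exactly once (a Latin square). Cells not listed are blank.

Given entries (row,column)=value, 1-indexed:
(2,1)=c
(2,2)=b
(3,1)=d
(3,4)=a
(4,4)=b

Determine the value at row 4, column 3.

c

Row 2, column 4: row 2 has {b, c} and column 4 has {a, b}, leaving only d.
Row 1, column 4: row 1 has {} and column 4 has {a, b, d}, leaving only c.
Row 2, column 3: row 2 has {b, c, d} and column 3 has {}, leaving only a.
Row 3, column 2: row 3 has {a, d} and column 2 has {b}, leaving only c.
Row 3, column 3: row 3 has {a, c, d} and column 3 has {a}, leaving only b.
Row 1, column 3: row 1 has {c} and column 3 has {a, b}, leaving only d.
Row 4 already has {b} and column 3 already has {a, b, d}, so row 4, column 3 must be c.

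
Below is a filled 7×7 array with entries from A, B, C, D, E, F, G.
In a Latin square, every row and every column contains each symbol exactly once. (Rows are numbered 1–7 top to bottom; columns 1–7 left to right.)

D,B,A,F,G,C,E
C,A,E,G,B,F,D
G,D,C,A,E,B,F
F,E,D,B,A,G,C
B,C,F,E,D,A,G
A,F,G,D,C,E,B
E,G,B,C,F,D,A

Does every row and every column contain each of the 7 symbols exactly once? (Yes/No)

Each row is a permutation of the 7 symbols, and so is each column.

Yes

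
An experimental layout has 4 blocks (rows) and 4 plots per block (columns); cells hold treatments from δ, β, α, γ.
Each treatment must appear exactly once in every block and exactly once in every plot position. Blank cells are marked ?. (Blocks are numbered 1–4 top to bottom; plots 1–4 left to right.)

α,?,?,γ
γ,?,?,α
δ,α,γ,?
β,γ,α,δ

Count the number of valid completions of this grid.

2

Block 1, plot 2: eliminating its block and plot leaves {δ, β}.
Block 1, plot 3: eliminating its block and plot leaves {δ, β}.
Block 2, plot 2: eliminating its block and plot leaves {δ, β}.
Block 2, plot 3: eliminating its block and plot leaves {δ, β}.
Block 3, plot 4: eliminating its block and plot leaves {β}.
Enumerating the assignments across these blanks that avoid any block or plot repeat gives 2 completions.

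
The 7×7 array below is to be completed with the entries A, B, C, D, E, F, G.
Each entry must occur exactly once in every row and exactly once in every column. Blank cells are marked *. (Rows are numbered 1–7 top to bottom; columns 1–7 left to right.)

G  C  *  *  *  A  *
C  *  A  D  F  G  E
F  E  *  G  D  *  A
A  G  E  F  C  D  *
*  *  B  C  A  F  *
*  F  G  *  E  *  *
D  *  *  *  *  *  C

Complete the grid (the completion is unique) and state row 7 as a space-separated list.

D A F B G E C

Row 7, column 3: row 7 has {C, D} and column 3 has {A, B, E, G}, leaving only F.
Row 1, column 3: row 1 has {A, C, G} and column 3 has {A, B, E, F, G}, leaving only D.
Row 1, column 5: row 1 has {A, C, D, G} and column 5 has {A, C, D, E, F}, leaving only B.
Row 7, column 5: row 7 has {C, D, F} and column 5 has {A, B, C, D, E, F}, leaving only G.
Row 1, column 4: row 1 has {A, B, C, D, G} and column 4 has {C, D, F, G}, leaving only E.
Row 1, column 7: row 1 has {A, B, C, D, E, G} and column 7 has {A, C, E}, leaving only F.
Row 2, column 2: row 2 has {A, C, D, E, F, G} and column 2 has {C, E, F, G}, leaving only B.
Row 7, column 2: row 7 has {C, D, F, G} and column 2 has {B, C, E, F, G}, leaving only A.
Row 7, column 4: row 7 has {A, C, D, F, G} and column 4 has {C, D, E, F, G}, leaving only B.
Row 7, column 6: row 7 has {A, B, C, D, F, G} and column 6 has {A, D, F, G}, leaving only E.
So row 7 reads: D A F B G E C.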